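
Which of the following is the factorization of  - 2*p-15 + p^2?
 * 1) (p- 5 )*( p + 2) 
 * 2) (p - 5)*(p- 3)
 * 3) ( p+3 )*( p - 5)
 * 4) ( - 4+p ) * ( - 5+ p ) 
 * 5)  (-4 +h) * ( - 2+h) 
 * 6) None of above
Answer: 3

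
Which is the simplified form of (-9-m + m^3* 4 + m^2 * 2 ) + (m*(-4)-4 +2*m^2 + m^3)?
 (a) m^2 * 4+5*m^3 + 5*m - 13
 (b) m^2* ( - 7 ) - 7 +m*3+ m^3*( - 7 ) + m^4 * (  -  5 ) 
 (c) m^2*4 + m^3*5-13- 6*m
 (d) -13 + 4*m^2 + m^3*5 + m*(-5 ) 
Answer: d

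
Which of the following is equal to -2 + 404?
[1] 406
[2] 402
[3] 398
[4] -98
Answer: 2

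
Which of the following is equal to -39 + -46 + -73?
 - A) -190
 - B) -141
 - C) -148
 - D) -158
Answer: D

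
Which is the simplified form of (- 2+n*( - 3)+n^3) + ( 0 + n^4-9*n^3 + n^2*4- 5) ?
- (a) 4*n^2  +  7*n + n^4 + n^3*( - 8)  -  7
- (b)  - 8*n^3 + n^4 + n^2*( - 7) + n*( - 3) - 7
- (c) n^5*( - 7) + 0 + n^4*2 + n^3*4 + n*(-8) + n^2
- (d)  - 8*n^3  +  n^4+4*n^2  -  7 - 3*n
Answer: d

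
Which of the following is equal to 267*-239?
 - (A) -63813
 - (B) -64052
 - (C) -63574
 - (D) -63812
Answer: A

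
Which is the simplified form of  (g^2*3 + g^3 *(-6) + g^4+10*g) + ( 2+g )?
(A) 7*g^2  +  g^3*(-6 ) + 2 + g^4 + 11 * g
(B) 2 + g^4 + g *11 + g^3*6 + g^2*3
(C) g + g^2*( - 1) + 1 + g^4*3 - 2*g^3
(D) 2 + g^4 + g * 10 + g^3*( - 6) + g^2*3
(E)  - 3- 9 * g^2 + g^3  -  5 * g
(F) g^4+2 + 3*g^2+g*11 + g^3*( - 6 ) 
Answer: F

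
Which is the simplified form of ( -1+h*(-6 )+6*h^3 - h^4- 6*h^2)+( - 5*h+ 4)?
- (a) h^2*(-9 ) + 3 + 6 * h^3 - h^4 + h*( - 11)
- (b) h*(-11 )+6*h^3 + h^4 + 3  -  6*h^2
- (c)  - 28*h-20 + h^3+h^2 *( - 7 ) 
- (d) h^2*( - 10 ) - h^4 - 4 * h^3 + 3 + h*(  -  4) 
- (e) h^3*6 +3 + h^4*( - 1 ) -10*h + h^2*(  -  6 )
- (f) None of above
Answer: f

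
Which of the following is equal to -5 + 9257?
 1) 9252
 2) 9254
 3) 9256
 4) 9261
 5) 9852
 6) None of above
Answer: 1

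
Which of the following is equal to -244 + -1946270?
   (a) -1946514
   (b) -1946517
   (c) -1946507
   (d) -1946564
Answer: a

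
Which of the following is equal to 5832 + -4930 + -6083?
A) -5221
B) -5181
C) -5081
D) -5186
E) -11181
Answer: B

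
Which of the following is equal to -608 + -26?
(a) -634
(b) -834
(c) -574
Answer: a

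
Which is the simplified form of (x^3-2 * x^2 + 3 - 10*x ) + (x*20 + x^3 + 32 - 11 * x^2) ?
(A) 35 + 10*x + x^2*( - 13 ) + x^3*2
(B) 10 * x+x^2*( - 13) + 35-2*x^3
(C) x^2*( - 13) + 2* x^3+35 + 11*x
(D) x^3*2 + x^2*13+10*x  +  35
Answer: A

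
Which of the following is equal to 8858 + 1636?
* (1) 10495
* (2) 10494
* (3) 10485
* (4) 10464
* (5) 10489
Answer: 2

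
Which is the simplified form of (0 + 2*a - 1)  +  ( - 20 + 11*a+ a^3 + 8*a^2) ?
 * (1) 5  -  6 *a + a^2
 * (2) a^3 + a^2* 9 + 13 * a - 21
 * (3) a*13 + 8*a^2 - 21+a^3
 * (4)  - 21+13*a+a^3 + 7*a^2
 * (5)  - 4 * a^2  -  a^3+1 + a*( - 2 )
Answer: 3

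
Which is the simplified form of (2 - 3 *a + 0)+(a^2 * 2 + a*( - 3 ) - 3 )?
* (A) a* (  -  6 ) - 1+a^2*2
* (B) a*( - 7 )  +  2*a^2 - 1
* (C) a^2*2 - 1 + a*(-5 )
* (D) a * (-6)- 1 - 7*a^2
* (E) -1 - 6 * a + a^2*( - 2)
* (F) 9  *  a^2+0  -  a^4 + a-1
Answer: A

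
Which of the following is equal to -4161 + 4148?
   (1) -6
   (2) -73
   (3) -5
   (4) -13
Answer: 4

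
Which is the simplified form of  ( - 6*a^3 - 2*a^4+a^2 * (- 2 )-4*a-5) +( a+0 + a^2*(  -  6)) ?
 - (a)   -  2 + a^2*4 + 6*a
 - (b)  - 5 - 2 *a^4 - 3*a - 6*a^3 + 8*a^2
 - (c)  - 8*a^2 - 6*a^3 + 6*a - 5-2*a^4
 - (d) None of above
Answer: d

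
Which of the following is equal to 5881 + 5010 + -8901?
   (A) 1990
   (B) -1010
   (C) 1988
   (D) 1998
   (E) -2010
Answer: A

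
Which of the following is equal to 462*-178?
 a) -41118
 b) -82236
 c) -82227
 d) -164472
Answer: b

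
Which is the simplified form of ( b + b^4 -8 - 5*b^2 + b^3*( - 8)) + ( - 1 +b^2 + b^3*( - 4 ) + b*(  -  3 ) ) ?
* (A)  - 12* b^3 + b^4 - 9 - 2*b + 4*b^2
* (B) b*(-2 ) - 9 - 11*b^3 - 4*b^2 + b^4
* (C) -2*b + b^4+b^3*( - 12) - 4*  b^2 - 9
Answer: C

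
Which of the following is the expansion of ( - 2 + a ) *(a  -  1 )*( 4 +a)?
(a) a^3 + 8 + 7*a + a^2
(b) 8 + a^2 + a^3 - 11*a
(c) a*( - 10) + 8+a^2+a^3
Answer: c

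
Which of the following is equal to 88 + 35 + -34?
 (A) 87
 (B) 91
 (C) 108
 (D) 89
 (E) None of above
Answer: D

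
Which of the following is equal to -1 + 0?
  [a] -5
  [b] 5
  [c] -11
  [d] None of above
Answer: d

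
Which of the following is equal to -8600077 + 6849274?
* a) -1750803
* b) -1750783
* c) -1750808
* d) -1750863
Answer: a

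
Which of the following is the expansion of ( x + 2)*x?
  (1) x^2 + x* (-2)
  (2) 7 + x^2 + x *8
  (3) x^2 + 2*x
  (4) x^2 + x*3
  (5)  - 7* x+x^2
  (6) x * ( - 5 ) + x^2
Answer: 3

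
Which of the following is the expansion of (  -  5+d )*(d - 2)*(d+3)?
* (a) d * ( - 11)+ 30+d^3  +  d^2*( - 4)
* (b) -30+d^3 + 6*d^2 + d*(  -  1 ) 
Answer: a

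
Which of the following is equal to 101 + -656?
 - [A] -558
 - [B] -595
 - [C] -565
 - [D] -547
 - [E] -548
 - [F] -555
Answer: F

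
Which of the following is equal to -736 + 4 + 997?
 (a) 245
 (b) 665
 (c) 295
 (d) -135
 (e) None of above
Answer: e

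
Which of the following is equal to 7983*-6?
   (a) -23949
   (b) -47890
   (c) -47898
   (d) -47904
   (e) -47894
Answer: c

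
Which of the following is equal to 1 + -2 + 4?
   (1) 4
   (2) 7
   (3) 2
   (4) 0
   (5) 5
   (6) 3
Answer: 6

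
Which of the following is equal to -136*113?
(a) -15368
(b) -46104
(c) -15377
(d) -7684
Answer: a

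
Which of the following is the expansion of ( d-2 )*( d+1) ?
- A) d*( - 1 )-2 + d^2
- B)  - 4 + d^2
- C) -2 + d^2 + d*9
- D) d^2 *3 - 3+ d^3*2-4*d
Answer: A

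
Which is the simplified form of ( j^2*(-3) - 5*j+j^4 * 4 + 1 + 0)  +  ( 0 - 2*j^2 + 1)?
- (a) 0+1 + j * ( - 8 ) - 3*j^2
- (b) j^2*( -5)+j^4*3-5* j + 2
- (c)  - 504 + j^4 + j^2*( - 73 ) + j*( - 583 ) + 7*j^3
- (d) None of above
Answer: d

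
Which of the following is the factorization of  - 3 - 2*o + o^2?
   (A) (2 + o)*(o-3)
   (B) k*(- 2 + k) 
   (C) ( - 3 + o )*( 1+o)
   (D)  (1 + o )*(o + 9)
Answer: C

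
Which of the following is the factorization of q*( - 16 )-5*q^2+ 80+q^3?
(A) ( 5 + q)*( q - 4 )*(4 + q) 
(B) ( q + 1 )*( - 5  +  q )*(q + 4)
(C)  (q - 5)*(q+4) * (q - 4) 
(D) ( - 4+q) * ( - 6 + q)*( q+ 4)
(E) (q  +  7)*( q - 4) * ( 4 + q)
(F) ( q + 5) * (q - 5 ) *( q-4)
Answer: C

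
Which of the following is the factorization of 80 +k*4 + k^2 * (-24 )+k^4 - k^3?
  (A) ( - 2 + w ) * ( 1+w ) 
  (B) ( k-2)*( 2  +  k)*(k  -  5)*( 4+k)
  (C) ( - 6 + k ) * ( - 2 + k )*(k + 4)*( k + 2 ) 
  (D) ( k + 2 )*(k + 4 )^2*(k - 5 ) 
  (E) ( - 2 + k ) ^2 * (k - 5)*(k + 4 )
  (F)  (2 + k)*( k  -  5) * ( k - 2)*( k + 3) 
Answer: B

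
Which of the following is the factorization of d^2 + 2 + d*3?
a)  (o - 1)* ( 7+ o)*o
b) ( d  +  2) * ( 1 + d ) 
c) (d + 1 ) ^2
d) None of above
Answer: b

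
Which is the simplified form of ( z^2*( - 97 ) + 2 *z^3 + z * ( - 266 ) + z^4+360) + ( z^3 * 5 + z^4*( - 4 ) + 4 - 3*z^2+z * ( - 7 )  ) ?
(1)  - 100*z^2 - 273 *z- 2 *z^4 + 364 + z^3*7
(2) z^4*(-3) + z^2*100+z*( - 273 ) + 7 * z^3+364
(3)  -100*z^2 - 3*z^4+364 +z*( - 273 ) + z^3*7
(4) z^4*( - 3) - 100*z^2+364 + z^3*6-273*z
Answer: 3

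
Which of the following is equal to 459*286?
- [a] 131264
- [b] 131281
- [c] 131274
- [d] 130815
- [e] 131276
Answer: c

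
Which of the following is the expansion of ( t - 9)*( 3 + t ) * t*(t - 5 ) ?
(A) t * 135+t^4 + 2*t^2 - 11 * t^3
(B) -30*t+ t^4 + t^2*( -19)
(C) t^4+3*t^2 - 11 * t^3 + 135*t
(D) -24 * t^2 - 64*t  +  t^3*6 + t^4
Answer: C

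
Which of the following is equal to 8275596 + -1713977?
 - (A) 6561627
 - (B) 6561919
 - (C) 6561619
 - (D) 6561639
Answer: C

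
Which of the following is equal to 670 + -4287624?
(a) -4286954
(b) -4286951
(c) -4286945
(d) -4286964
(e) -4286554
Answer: a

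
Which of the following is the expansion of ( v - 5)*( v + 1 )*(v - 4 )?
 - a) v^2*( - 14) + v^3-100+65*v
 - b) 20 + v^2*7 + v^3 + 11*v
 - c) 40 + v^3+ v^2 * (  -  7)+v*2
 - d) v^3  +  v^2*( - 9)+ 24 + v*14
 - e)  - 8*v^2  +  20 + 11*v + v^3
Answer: e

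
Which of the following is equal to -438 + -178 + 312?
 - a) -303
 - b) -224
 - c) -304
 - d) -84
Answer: c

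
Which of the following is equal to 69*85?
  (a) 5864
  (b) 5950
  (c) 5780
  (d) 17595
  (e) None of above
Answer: e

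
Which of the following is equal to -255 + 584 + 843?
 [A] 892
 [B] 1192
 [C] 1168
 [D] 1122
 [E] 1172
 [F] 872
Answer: E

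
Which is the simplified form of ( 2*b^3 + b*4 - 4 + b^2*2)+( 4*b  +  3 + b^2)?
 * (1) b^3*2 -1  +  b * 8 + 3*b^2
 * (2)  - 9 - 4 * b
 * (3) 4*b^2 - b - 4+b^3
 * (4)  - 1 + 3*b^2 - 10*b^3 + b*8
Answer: 1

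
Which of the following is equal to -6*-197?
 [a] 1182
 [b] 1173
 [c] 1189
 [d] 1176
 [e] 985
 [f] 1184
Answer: a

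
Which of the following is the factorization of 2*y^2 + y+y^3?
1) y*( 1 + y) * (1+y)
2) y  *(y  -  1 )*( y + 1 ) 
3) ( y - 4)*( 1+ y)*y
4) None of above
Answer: 1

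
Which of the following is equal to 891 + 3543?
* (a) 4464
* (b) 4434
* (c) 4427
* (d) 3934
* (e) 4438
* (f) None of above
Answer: b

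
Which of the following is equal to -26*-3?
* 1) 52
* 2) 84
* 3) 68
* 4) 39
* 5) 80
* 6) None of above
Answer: 6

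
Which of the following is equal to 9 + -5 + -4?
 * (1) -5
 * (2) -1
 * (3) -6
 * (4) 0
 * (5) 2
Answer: 4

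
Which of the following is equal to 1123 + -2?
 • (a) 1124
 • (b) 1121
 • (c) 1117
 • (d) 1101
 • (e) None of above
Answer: b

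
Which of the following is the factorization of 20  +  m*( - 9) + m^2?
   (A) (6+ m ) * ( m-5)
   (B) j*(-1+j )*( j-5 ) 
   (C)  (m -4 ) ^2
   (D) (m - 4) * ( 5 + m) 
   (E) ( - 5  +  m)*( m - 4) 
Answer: E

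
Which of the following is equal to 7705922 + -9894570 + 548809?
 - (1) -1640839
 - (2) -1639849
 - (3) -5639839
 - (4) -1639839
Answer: 4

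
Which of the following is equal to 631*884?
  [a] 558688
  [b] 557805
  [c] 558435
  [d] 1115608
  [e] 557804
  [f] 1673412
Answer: e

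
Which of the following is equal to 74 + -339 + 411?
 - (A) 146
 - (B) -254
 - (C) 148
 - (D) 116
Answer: A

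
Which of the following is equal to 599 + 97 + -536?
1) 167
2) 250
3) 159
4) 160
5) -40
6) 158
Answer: 4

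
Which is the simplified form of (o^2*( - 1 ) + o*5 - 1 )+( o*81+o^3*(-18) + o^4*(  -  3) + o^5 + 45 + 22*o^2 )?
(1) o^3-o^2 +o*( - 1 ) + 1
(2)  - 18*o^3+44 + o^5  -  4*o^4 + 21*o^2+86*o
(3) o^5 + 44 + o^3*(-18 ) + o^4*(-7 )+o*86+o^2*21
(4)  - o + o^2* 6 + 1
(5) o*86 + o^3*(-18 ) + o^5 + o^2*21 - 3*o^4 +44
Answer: 5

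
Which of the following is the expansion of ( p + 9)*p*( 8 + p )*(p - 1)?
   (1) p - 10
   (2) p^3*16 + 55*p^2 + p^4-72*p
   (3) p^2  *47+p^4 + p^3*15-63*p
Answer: 2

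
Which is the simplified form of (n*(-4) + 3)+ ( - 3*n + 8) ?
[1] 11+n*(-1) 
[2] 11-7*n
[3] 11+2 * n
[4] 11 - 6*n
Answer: 2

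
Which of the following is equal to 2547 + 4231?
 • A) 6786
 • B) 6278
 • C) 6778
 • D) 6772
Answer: C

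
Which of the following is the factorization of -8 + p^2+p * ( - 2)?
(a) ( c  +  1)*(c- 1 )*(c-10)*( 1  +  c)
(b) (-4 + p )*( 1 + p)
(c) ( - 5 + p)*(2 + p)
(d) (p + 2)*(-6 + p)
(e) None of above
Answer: e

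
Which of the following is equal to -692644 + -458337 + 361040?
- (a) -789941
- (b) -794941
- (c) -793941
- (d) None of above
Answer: a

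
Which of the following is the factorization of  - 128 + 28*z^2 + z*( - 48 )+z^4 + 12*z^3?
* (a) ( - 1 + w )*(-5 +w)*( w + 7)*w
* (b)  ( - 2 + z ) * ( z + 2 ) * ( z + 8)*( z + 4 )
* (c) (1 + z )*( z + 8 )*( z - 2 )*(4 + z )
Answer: b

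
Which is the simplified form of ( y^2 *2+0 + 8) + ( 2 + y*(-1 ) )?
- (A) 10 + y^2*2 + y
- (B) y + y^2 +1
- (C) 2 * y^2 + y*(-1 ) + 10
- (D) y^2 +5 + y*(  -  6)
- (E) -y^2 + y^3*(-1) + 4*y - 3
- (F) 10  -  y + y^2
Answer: C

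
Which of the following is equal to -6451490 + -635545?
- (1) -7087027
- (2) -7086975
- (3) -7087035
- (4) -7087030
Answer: 3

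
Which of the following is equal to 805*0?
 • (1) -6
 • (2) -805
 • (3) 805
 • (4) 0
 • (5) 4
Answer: 4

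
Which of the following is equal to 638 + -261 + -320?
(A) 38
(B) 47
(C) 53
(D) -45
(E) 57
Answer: E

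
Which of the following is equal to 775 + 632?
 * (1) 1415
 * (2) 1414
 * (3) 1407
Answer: 3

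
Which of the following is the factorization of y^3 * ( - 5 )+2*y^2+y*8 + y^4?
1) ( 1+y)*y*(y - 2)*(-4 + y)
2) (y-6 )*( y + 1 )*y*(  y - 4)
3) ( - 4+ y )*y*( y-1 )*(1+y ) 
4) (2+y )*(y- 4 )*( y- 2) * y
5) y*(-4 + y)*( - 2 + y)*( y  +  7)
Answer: 1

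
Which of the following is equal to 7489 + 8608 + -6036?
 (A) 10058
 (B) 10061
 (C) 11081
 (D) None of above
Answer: B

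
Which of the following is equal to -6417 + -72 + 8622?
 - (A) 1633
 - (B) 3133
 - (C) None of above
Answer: C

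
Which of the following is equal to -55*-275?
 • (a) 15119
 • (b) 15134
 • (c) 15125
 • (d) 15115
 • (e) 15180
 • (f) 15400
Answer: c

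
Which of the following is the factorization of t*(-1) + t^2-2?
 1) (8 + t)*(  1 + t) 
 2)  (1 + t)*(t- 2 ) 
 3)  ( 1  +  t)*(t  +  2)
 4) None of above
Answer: 2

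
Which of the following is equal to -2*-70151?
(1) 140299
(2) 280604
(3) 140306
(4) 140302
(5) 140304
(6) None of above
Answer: 4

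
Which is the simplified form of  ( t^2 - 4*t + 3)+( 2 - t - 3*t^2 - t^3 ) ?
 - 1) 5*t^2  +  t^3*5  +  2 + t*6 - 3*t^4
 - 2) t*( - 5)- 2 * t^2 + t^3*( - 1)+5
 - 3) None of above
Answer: 2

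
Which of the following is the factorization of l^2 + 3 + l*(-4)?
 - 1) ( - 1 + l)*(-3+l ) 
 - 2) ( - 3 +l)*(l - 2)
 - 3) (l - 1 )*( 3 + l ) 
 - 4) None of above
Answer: 1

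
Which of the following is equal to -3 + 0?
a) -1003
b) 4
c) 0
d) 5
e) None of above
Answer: e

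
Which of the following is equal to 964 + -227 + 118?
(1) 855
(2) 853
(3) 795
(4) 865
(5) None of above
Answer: 1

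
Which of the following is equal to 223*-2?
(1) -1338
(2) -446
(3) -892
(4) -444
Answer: 2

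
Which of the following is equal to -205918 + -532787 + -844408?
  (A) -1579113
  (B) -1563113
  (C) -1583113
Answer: C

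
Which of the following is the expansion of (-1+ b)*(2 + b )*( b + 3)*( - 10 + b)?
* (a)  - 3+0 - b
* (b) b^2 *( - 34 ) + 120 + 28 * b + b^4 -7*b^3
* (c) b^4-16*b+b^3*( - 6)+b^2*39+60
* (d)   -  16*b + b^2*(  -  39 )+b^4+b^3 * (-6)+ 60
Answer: d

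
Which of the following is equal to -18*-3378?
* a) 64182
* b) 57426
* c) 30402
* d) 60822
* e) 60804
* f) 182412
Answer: e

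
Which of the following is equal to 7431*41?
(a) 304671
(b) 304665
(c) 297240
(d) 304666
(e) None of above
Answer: a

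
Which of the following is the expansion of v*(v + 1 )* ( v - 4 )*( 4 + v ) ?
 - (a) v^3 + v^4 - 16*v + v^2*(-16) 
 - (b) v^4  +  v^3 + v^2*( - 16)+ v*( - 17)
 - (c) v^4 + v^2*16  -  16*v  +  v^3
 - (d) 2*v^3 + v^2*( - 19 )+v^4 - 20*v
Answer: a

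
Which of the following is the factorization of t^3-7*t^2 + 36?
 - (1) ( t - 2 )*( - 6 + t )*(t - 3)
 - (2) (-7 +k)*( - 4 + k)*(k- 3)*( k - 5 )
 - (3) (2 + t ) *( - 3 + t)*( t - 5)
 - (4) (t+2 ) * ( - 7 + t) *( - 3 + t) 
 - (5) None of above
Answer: 5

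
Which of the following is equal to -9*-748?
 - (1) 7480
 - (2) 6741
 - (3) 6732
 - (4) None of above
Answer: 3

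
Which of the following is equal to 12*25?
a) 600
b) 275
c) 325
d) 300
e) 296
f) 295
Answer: d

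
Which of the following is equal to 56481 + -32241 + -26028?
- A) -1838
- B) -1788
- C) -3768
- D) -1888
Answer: B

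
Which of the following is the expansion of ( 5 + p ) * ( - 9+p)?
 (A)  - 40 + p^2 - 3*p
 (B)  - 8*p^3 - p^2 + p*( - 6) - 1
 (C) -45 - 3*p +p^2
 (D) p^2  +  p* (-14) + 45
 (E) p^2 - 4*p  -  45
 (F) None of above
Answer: E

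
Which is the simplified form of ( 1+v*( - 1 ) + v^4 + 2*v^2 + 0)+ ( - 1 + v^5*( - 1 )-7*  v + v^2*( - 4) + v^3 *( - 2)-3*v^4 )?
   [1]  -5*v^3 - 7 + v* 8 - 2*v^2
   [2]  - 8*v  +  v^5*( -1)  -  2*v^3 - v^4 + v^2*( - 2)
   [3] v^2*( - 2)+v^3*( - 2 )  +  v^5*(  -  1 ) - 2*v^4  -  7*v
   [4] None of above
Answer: 4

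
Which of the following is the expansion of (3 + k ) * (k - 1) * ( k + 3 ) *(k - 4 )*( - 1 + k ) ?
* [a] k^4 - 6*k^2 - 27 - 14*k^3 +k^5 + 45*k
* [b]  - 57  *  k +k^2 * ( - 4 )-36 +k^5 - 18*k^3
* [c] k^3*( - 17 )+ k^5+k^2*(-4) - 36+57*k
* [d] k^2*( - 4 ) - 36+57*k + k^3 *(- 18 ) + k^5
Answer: d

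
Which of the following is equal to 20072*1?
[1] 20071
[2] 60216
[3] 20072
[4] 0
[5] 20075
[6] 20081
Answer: 3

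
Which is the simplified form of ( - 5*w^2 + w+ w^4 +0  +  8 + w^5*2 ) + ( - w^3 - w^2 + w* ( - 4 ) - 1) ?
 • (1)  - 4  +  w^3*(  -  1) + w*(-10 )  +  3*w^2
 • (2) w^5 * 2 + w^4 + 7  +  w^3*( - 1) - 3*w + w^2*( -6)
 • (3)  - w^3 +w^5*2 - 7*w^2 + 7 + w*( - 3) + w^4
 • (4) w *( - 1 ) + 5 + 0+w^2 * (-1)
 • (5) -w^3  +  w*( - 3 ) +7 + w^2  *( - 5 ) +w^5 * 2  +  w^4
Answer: 2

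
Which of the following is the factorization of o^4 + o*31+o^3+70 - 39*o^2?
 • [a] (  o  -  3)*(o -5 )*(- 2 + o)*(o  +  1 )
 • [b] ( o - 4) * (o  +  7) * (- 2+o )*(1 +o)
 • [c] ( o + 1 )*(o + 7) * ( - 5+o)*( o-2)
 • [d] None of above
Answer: c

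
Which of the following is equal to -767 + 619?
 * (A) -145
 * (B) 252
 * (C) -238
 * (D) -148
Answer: D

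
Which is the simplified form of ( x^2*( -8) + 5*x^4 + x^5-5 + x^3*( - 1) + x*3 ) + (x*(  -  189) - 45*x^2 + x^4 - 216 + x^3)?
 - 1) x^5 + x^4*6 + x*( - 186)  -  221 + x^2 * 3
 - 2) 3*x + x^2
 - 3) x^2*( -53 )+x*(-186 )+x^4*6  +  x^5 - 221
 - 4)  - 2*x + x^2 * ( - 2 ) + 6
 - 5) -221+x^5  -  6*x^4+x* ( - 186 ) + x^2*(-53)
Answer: 3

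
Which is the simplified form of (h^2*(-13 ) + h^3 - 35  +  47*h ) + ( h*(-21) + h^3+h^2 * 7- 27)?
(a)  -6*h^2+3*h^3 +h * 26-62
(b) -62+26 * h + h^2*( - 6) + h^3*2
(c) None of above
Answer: b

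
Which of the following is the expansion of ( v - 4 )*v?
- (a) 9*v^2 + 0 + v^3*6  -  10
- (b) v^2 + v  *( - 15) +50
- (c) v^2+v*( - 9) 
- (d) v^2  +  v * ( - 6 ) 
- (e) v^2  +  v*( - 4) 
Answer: e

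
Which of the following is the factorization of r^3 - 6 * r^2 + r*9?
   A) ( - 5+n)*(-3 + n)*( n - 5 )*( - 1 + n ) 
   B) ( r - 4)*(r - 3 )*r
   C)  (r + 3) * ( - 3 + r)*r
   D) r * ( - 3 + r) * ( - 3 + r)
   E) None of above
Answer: D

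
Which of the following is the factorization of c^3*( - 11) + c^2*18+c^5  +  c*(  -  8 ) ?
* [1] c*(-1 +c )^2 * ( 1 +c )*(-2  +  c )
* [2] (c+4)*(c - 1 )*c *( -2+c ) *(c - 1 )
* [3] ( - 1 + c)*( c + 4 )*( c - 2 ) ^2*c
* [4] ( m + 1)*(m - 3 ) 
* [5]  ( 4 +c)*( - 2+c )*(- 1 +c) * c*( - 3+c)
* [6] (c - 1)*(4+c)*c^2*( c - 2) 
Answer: 2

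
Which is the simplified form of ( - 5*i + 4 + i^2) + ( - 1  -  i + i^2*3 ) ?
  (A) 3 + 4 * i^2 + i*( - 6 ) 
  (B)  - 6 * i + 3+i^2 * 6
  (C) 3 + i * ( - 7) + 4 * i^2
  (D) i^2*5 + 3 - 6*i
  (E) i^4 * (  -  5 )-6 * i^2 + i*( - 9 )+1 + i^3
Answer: A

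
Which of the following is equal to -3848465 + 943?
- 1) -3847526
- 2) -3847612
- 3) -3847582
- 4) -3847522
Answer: 4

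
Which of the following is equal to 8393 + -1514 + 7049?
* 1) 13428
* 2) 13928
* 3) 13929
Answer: 2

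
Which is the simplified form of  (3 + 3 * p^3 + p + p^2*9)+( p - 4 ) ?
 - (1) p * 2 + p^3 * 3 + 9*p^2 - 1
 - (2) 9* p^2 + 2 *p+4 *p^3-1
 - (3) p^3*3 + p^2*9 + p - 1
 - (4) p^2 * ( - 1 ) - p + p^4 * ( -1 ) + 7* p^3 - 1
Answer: 1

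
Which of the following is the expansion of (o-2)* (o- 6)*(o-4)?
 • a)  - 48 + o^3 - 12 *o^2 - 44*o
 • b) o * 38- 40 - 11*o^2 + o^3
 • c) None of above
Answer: c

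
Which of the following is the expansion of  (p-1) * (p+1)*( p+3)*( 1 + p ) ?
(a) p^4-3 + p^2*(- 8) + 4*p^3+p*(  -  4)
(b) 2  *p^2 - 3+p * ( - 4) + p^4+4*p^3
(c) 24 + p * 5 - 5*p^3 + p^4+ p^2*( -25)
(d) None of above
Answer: b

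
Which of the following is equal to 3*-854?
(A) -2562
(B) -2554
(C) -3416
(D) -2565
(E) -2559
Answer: A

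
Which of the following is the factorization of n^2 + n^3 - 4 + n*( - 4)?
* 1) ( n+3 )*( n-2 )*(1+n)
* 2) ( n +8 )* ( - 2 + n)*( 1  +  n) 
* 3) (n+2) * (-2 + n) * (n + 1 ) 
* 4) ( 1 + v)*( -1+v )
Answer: 3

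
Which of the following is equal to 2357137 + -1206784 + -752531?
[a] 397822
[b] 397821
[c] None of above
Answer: a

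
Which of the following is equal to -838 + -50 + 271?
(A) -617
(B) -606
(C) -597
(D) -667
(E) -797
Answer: A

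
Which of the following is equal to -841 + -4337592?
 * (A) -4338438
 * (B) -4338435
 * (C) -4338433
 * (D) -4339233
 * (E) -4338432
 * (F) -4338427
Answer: C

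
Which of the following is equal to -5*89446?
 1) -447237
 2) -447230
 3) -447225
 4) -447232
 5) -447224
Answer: 2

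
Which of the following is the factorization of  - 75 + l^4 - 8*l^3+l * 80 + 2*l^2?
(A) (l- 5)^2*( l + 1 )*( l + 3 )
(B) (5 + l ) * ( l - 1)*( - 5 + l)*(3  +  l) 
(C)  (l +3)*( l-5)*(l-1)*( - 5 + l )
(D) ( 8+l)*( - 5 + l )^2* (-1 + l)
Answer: C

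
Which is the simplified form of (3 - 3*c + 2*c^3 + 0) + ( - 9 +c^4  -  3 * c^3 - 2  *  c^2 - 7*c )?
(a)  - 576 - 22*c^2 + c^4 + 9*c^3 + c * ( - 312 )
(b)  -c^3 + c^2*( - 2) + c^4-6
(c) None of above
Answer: c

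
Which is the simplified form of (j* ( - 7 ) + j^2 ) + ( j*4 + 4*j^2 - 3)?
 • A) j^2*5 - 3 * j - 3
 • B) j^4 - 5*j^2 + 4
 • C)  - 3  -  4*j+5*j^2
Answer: A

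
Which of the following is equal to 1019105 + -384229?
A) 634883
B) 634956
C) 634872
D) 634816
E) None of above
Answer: E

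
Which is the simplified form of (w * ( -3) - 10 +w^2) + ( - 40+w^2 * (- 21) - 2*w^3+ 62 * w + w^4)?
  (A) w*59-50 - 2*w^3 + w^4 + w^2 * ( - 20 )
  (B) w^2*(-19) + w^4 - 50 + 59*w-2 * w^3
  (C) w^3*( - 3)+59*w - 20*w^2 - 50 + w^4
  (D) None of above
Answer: A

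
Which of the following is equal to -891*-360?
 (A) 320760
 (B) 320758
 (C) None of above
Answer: A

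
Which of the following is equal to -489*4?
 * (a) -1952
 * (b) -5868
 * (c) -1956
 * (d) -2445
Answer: c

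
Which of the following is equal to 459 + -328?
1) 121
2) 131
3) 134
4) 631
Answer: 2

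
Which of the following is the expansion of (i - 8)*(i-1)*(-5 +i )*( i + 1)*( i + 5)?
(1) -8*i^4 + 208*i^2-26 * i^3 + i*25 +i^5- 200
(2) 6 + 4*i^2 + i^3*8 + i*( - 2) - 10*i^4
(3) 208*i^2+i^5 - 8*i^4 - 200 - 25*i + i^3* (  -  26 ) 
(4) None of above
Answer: 1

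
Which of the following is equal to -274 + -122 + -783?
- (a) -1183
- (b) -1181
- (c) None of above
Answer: c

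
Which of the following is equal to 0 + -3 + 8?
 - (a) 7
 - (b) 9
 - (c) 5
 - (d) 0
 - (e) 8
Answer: c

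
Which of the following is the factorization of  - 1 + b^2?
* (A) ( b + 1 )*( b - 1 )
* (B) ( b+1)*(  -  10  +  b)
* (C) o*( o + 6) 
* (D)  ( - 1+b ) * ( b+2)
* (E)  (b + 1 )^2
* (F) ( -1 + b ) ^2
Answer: A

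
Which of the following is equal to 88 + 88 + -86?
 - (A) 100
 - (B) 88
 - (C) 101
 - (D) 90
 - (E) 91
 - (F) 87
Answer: D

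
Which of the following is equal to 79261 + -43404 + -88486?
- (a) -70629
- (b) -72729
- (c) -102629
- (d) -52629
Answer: d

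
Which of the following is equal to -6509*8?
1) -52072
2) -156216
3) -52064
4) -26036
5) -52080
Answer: 1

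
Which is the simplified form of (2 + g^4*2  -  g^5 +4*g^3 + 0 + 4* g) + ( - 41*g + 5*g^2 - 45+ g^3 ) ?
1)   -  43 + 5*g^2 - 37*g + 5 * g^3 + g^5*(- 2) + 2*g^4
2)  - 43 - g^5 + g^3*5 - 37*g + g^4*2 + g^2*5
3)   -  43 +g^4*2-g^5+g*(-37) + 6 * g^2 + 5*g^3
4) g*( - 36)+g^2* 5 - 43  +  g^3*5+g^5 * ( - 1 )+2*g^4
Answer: 2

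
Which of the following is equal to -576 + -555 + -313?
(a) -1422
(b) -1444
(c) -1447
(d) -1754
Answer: b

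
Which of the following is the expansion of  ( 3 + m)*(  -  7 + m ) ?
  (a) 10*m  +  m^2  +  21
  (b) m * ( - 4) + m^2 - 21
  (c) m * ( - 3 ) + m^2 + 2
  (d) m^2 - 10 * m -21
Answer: b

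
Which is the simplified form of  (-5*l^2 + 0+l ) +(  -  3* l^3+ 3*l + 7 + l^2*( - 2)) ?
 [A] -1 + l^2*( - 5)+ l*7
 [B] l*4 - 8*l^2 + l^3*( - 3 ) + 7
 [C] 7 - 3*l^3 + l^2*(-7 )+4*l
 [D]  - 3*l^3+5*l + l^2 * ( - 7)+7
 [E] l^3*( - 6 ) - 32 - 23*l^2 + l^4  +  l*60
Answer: C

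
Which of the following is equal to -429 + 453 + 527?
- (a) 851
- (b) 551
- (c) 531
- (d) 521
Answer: b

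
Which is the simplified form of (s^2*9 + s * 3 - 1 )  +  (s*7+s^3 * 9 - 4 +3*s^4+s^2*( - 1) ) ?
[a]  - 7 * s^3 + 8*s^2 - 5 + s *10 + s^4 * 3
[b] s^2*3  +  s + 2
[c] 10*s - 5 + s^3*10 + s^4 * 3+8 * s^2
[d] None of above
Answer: d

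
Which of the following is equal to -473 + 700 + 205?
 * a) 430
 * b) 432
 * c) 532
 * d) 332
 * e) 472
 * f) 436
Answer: b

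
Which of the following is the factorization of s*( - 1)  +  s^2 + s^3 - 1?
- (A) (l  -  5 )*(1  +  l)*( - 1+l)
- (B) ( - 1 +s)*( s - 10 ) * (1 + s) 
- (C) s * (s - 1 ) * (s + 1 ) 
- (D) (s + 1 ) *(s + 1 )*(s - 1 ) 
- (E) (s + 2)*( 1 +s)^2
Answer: D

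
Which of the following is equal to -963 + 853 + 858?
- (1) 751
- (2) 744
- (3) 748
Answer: 3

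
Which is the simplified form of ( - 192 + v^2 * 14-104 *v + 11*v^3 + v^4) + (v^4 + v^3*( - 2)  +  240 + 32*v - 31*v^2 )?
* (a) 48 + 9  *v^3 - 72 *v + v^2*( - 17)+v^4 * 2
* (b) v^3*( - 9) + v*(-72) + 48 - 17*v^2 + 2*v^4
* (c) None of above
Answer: a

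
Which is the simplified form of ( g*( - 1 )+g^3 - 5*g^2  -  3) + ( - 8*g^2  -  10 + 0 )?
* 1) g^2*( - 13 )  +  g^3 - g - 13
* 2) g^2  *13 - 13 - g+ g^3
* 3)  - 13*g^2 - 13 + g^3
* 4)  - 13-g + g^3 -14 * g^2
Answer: 1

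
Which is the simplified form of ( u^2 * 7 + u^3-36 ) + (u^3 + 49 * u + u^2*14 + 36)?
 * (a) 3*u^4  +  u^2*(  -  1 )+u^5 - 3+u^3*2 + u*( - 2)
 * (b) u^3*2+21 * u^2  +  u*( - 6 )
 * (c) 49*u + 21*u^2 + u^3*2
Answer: c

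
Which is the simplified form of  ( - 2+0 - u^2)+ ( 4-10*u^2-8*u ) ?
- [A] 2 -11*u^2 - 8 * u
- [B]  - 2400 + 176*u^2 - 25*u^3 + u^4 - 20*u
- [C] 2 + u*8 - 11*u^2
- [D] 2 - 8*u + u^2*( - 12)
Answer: A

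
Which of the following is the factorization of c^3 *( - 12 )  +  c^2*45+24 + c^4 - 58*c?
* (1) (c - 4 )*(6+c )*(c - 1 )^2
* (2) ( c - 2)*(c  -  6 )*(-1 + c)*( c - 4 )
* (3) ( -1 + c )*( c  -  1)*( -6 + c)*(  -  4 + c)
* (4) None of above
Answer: 3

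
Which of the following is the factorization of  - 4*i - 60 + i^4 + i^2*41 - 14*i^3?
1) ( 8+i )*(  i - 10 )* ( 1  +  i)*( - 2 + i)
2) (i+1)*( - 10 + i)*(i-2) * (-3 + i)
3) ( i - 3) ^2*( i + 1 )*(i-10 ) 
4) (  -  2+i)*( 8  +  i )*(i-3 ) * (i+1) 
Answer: 2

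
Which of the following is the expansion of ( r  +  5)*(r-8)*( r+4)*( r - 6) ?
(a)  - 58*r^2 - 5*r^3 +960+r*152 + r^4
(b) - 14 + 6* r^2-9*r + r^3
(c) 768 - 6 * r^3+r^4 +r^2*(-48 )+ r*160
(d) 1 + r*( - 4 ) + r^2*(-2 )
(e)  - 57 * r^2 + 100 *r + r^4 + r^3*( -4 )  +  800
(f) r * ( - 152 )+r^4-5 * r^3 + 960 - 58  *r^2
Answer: a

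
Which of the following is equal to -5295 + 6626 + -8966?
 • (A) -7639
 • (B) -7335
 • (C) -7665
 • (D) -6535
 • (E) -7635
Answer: E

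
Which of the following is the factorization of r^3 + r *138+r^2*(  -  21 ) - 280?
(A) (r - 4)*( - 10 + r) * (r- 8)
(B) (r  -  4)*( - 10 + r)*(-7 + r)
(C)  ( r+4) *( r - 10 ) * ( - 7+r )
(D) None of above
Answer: B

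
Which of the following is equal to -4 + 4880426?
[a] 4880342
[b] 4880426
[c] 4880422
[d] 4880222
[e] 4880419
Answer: c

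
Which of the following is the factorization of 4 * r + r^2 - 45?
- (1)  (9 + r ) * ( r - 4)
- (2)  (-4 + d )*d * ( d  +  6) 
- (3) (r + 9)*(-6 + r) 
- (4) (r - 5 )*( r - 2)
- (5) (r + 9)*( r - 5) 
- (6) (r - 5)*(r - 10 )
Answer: 5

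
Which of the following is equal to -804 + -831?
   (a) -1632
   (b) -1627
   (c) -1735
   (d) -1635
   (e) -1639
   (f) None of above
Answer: d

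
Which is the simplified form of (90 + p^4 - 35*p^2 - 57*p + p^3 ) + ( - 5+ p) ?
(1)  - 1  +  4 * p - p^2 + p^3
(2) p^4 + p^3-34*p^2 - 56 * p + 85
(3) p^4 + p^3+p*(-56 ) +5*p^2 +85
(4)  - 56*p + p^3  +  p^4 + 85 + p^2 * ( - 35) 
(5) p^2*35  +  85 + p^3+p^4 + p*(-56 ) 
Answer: 4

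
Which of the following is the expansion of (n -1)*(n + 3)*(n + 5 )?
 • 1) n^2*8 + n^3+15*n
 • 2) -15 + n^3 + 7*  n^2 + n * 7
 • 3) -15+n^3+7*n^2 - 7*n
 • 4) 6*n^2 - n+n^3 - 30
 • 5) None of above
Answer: 2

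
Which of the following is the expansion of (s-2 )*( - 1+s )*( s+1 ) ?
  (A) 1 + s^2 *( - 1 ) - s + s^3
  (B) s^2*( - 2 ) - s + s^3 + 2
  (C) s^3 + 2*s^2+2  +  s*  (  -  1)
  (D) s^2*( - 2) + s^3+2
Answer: B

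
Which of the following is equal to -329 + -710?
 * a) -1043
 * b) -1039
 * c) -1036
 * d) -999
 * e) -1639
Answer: b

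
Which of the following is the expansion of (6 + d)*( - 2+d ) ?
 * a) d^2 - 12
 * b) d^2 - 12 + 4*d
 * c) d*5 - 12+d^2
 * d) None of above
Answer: b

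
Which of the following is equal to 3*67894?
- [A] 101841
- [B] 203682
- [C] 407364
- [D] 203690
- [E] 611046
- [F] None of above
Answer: B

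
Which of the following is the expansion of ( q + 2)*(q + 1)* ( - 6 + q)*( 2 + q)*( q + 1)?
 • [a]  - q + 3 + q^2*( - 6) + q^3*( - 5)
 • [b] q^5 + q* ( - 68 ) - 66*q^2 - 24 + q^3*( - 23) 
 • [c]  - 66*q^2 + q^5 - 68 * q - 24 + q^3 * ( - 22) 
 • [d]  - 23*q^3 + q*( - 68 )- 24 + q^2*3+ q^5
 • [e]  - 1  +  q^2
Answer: b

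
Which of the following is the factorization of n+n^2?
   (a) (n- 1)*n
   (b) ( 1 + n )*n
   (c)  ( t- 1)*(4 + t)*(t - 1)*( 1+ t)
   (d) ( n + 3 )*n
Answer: b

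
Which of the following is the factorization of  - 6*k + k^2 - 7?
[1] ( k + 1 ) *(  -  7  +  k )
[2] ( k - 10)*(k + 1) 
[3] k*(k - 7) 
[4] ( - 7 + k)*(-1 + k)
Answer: 1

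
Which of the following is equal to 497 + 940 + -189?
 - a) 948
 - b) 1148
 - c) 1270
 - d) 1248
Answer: d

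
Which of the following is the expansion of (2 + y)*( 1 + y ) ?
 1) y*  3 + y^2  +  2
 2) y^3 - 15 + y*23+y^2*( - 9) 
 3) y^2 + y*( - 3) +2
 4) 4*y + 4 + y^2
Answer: 1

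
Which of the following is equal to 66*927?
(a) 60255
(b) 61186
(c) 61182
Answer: c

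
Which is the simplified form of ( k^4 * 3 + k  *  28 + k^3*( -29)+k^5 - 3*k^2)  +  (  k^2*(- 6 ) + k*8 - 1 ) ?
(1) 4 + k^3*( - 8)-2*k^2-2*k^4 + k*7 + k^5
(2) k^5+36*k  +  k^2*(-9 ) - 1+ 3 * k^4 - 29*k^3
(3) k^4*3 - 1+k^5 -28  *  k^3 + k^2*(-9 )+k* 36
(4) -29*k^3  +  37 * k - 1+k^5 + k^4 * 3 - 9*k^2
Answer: 2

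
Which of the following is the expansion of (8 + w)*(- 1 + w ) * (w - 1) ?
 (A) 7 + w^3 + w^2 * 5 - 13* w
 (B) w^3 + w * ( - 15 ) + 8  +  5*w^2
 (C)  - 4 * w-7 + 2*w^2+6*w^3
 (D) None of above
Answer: D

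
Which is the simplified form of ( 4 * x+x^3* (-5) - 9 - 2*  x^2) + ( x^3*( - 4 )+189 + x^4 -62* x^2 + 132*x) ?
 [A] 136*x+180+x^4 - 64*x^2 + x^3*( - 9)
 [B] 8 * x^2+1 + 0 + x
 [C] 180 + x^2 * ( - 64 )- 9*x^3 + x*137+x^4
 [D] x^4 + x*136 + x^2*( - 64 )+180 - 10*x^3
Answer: A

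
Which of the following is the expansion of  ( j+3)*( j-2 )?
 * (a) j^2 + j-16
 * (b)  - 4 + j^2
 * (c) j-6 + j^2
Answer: c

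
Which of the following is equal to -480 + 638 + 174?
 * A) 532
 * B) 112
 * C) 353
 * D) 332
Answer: D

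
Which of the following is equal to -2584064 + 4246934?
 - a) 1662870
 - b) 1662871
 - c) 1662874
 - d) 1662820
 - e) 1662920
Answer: a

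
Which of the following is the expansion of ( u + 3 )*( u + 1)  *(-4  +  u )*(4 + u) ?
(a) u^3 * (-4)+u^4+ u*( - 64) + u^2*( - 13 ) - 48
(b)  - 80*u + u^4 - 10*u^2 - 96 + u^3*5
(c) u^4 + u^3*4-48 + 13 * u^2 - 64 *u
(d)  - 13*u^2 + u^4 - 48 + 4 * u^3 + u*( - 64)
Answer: d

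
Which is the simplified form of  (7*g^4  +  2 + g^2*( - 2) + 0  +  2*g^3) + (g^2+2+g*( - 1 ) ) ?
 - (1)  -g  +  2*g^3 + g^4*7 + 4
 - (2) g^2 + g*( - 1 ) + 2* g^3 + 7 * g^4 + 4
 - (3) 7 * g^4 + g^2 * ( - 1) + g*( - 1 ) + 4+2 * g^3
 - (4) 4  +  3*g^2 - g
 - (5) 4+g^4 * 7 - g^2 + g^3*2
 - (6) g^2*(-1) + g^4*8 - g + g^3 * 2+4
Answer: 3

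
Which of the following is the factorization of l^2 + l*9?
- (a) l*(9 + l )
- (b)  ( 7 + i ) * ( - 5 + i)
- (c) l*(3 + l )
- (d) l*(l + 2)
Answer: a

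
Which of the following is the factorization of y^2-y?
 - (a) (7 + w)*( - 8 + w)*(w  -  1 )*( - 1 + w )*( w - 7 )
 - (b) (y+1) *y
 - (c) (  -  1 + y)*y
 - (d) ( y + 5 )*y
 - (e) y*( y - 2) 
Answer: c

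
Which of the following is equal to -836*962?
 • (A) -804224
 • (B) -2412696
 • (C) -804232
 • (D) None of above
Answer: C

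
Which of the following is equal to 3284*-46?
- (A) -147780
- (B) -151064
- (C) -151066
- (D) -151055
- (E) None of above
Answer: B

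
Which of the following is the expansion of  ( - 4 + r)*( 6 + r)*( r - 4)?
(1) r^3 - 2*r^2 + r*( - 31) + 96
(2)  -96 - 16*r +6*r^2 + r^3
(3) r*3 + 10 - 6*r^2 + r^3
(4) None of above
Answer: 4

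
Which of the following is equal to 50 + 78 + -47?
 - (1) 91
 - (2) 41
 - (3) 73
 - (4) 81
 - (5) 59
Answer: 4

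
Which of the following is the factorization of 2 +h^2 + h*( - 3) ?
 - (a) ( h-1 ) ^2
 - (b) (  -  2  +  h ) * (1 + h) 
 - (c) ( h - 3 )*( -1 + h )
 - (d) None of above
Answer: d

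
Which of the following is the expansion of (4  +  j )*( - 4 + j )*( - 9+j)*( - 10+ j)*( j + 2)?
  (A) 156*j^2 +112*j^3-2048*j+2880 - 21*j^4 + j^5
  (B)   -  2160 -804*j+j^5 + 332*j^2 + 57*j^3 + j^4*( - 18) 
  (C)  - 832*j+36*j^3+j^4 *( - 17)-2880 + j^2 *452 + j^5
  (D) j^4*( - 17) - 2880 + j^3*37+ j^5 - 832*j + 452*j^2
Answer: C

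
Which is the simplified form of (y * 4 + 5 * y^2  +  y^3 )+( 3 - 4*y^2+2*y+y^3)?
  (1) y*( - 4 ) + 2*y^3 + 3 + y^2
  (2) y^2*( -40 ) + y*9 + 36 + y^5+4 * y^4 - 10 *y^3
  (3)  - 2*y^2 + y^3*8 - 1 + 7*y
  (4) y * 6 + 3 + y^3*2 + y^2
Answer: 4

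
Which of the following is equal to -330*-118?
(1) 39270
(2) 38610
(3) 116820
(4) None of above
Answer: 4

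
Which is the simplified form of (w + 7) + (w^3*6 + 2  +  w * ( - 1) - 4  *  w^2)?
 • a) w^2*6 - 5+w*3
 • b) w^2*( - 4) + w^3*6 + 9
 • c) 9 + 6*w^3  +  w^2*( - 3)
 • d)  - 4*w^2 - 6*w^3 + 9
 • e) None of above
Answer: b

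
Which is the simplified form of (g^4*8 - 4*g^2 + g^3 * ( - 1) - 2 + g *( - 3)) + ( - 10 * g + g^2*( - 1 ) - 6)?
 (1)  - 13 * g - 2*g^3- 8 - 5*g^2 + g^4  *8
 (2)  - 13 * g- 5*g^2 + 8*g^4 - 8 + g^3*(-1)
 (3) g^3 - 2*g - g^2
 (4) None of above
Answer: 2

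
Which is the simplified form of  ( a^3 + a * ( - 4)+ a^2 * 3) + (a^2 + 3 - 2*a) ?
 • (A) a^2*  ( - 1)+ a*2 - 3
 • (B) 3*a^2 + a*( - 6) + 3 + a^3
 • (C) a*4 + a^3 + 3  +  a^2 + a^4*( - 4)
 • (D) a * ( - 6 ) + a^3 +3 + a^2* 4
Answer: D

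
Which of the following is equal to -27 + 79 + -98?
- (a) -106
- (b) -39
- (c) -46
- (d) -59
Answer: c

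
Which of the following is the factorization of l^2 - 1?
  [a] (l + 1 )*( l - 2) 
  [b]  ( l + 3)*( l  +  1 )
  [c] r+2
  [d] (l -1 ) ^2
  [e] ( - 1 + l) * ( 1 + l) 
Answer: e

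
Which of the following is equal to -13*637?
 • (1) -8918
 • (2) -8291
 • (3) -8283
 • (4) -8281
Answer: 4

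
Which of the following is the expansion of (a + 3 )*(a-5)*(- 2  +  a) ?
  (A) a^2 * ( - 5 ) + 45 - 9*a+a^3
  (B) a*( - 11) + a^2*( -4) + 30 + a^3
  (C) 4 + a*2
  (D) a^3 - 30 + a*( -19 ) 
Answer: B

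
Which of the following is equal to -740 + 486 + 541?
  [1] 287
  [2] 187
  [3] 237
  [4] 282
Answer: 1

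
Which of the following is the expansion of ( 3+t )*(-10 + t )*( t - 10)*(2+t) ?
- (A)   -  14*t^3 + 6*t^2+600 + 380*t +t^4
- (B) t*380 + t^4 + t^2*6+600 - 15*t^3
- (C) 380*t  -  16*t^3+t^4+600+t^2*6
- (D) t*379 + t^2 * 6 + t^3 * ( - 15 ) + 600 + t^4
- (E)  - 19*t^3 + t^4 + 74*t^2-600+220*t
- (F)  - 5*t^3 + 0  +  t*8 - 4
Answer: B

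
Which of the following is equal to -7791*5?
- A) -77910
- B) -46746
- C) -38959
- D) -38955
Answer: D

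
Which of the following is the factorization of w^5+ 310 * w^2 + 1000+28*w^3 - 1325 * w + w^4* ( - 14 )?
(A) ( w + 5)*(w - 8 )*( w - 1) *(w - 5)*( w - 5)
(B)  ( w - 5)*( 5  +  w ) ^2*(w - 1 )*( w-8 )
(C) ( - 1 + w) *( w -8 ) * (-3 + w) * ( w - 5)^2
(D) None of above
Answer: A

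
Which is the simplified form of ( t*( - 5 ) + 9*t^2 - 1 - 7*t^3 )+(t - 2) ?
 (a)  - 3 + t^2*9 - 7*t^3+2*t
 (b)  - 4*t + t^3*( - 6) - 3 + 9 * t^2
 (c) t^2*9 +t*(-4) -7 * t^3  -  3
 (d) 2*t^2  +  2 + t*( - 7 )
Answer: c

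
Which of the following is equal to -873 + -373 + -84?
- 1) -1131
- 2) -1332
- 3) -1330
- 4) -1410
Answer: 3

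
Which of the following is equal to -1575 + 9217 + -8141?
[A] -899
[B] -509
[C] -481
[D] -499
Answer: D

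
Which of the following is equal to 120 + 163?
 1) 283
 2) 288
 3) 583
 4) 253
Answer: 1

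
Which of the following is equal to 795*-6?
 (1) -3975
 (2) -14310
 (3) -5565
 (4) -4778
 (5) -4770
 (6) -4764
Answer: 5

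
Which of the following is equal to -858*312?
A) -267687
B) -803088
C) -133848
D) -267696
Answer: D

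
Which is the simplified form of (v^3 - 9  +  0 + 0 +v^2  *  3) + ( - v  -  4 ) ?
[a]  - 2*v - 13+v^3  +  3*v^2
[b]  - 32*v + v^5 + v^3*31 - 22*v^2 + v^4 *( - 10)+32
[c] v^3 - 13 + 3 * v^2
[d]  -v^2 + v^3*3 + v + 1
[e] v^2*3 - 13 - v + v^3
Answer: e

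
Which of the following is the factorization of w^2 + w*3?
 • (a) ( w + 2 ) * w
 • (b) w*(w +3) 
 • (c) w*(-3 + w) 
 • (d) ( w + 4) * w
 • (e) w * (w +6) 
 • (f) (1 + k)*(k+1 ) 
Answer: b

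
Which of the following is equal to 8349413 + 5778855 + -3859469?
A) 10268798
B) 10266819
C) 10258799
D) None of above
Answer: D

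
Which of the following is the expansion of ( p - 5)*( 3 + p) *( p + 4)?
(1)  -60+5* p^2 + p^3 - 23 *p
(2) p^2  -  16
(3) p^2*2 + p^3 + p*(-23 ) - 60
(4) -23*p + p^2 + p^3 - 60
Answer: 3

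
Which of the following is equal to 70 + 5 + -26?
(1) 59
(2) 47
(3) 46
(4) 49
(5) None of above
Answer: 4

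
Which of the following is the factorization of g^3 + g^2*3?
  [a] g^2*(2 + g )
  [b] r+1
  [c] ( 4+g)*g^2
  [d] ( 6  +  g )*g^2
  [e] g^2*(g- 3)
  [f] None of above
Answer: f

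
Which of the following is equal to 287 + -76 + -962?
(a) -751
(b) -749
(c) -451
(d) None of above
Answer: a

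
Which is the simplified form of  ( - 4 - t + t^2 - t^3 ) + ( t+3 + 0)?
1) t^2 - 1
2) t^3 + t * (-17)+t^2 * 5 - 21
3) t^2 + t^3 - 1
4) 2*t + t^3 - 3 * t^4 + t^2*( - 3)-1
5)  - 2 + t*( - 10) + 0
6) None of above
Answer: 6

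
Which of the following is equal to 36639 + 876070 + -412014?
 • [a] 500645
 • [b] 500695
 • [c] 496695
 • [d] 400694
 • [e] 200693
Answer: b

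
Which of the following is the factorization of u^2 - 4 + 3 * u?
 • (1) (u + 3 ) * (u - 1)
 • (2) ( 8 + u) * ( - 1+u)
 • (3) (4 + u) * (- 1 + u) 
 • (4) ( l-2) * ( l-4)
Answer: 3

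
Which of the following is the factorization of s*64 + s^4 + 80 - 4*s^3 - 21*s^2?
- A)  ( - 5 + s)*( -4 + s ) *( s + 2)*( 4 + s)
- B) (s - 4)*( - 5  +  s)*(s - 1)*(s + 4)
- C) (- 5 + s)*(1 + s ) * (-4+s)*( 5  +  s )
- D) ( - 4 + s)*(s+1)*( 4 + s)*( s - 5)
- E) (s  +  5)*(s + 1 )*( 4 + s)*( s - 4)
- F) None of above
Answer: D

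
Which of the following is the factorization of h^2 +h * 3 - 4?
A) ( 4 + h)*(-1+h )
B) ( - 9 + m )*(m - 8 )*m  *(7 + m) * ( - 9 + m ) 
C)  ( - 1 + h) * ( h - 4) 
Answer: A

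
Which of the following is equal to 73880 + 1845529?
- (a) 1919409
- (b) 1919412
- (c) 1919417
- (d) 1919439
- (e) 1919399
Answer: a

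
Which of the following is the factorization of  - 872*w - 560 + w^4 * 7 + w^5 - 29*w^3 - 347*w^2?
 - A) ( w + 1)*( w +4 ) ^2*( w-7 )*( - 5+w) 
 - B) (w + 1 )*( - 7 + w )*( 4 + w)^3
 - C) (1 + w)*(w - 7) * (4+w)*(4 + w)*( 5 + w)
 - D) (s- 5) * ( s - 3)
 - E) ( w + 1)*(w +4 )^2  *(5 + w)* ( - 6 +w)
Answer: C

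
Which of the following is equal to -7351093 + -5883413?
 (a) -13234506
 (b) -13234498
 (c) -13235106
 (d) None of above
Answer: a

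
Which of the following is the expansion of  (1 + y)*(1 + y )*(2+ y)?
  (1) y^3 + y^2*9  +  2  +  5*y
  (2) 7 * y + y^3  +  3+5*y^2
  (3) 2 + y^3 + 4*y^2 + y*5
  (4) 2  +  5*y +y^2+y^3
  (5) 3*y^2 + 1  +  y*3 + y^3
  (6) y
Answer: 3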